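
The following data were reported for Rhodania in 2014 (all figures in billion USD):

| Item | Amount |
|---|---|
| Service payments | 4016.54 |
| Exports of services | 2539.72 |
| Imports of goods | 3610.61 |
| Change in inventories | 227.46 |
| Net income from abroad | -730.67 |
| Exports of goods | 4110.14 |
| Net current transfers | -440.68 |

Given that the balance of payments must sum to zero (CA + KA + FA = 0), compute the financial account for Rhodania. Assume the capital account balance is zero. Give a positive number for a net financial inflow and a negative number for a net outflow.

2148.64

Goods balance = 4110.14 - 3610.61 = 499.53
Services balance = 2539.72 - 4016.54 = -1476.82
Trade balance (goods + services) = 499.53 + (-1476.82) = -977.29
Net primary income = -730.67
Net secondary income = -440.68
Current account = -977.29 + (-730.67) + (-440.68) = -2148.64
Financial account = -(-2148.64) = 2148.64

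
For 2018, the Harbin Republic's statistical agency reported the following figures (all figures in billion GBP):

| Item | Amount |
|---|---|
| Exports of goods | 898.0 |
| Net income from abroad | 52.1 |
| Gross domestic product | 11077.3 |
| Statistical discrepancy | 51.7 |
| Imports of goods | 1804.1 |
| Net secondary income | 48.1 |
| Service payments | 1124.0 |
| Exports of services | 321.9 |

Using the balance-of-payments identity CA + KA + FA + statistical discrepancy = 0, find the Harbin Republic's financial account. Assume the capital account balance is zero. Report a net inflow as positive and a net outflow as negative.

Goods balance = 898.0 - 1804.1 = -906.1
Services balance = 321.9 - 1124.0 = -802.1
Trade balance (goods + services) = -906.1 + (-802.1) = -1708.2
Net primary income = 52.1
Net secondary income = 48.1
Current account = -1708.2 + 52.1 + 48.1 = -1608.0
Financial account = -(-1608.0 + 51.7) = 1556.3

1556.3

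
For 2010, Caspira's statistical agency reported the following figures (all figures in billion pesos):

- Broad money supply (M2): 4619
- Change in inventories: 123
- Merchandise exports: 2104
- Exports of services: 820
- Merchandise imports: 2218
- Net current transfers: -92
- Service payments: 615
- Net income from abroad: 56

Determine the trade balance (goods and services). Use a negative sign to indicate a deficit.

91

Goods balance = 2104 - 2218 = -114
Services balance = 820 - 615 = 205
Trade balance (goods + services) = -114 + 205 = 91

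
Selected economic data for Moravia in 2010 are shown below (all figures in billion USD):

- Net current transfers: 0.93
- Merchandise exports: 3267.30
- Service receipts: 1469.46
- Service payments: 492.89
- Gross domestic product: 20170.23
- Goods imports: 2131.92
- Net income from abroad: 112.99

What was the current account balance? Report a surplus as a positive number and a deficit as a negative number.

2225.87

Goods balance = 3267.30 - 2131.92 = 1135.38
Services balance = 1469.46 - 492.89 = 976.57
Trade balance (goods + services) = 1135.38 + 976.57 = 2111.95
Net primary income = 112.99
Net secondary income = 0.93
Current account = 2111.95 + 112.99 + 0.93 = 2225.87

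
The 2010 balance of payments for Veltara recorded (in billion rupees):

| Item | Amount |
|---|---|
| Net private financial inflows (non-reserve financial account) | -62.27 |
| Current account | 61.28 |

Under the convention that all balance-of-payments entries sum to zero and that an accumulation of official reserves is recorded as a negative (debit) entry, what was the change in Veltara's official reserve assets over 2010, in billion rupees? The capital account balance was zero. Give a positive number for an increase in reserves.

-0.99

Official reserve transactions balance = -(61.28 + (-62.27)) = 0.99
An accumulation of reserves is recorded as a debit (negative entry), so the change in the stock of reserves is the negative of that balance.
Change in official reserves = -(0.99) = -0.99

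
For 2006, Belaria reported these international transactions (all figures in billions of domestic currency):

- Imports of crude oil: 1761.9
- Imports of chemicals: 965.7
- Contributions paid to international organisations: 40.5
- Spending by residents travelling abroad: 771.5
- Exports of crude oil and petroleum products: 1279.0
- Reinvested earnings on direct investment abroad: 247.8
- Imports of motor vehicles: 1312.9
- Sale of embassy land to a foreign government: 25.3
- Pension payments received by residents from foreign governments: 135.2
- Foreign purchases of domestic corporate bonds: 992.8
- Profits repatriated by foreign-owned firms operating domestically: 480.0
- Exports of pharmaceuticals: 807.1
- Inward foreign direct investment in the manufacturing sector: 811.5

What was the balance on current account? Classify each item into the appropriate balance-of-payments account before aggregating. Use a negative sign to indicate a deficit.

Goods: -965.7 - 1761.9 - 1312.9 + 807.1 + 1279.0 = -1954.4
Services: -771.5
Primary income: 247.8 - 480.0 = -232.2
Secondary income: 135.2 - 40.5 = 94.7
Current account = (-1954.4) + (-771.5) + (-232.2) + 94.7 = -2863.4
(Excluded from the current account — capital account: sale of embassy land to a foreign government 25.3; financial account: foreign purchases of domestic corporate bonds 992.8, inward foreign direct investment in the manufacturing sector 811.5.)

-2863.4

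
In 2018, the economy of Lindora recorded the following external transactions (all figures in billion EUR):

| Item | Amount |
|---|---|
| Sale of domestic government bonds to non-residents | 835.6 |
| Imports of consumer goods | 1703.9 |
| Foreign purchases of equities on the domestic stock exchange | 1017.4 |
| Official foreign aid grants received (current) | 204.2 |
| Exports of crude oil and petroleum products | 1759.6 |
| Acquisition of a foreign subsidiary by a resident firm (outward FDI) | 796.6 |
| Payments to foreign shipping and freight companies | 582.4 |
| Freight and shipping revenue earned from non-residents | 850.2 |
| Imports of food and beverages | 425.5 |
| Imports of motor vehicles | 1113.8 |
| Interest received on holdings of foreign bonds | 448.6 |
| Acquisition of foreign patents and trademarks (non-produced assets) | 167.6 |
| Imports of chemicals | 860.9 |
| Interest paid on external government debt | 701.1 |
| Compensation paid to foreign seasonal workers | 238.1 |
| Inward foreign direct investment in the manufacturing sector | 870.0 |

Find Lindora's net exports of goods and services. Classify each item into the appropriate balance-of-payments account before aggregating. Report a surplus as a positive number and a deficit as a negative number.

Goods: 1759.6 - 425.5 - 860.9 - 1703.9 - 1113.8 = -2344.5
Services: 850.2 - 582.4 = 267.8
Trade balance = -2344.5 + 267.8 = -2076.7
(Excluded from the trade balance — financial account: sale of domestic government bonds to non-residents 835.6, foreign purchases of equities on the domestic stock exchange 1017.4, acquisition of a foreign subsidiary by a resident firm (outward FDI) 796.6, inward foreign direct investment in the manufacturing sector 870.0; secondary income: official foreign aid grants received (current) 204.2; primary income: interest received on holdings of foreign bonds 448.6, interest paid on external government debt 701.1, compensation paid to foreign seasonal workers 238.1; capital account: acquisition of foreign patents and trademarks (non-produced assets) 167.6.)

-2076.7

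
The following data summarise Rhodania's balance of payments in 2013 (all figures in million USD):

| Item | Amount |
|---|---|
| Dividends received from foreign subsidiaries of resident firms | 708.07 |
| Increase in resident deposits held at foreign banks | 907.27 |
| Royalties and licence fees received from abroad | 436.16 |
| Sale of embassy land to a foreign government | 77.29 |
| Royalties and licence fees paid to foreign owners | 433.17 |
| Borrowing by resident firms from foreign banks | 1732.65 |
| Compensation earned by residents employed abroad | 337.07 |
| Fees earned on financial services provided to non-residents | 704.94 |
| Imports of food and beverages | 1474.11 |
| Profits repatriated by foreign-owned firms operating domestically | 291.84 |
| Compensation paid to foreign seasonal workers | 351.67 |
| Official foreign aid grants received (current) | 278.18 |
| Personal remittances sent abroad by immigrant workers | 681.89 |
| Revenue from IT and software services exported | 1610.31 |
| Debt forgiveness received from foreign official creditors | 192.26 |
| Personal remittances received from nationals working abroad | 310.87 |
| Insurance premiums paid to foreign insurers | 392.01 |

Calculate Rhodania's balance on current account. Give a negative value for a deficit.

Goods: -1474.11
Services: -433.17 - 392.01 + 704.94 + 1610.31 + 436.16 = 1926.23
Primary income: 337.07 - 291.84 + 708.07 - 351.67 = 401.63
Secondary income: 310.87 + 278.18 - 681.89 = -92.84
Current account = (-1474.11) + 1926.23 + 401.63 + (-92.84) = 760.91
(Excluded from the current account — financial account: increase in resident deposits held at foreign banks 907.27, borrowing by resident firms from foreign banks 1732.65; capital account: sale of embassy land to a foreign government 77.29, debt forgiveness received from foreign official creditors 192.26.)

760.91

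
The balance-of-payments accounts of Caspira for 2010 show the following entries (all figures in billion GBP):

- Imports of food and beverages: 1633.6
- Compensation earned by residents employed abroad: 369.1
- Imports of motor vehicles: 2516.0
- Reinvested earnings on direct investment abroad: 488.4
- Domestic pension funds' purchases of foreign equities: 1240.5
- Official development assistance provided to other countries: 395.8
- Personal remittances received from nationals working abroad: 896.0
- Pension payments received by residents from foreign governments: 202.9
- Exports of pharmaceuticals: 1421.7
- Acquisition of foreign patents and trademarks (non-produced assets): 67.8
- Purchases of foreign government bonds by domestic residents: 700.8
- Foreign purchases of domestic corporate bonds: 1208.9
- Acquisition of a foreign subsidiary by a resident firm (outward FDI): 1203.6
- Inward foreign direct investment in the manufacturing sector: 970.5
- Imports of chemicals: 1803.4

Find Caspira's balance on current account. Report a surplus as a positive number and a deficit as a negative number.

-2970.7

Goods: -1803.4 + 1421.7 - 2516.0 - 1633.6 = -4531.3
Primary income: 369.1 + 488.4 = 857.5
Secondary income: -395.8 + 896.0 + 202.9 = 703.1
Current account = (-4531.3) + 857.5 + 703.1 = -2970.7
(Excluded from the current account — financial account: domestic pension funds' purchases of foreign equities 1240.5, purchases of foreign government bonds by domestic residents 700.8, foreign purchases of domestic corporate bonds 1208.9, acquisition of a foreign subsidiary by a resident firm (outward FDI) 1203.6, inward foreign direct investment in the manufacturing sector 970.5; capital account: acquisition of foreign patents and trademarks (non-produced assets) 67.8.)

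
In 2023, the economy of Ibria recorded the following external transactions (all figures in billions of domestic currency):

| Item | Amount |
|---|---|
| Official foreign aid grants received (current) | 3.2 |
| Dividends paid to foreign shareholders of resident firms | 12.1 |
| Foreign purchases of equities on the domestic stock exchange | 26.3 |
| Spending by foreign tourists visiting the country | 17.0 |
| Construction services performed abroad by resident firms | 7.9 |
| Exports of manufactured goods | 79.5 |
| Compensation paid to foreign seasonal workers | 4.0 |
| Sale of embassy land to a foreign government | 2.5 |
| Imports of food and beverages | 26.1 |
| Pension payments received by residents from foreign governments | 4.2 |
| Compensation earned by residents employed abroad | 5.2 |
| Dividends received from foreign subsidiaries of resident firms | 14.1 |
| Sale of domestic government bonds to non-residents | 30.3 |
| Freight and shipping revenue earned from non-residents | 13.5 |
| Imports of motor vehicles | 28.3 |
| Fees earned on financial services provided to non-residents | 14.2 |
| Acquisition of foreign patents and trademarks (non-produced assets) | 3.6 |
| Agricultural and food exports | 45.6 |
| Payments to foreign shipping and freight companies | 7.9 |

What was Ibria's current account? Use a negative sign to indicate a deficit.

Goods: -26.1 - 28.3 + 79.5 + 45.6 = 70.7
Services: -7.9 + 14.2 + 17.0 + 7.9 + 13.5 = 44.7
Primary income: 14.1 - 12.1 - 4.0 + 5.2 = 3.2
Secondary income: 4.2 + 3.2 = 7.4
Current account = 70.7 + 44.7 + 3.2 + 7.4 = 126.0
(Excluded from the current account — financial account: foreign purchases of equities on the domestic stock exchange 26.3, sale of domestic government bonds to non-residents 30.3; capital account: sale of embassy land to a foreign government 2.5, acquisition of foreign patents and trademarks (non-produced assets) 3.6.)

126.0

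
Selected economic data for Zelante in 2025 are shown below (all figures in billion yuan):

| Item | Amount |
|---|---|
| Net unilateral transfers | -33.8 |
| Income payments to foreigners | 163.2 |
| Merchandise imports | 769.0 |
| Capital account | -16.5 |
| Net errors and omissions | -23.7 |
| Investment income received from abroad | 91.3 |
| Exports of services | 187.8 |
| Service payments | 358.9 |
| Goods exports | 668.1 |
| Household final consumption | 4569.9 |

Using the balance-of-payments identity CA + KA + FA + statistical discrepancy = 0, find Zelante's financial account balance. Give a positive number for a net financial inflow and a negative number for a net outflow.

Goods balance = 668.1 - 769.0 = -100.9
Services balance = 187.8 - 358.9 = -171.1
Trade balance (goods + services) = -100.9 + (-171.1) = -272.0
Net primary income = 91.3 - 163.2 = -71.9
Net secondary income = -33.8
Current account = -272.0 + (-71.9) + (-33.8) = -377.7
Financial account = -(-377.7 + (-16.5) + (-23.7)) = 417.9

417.9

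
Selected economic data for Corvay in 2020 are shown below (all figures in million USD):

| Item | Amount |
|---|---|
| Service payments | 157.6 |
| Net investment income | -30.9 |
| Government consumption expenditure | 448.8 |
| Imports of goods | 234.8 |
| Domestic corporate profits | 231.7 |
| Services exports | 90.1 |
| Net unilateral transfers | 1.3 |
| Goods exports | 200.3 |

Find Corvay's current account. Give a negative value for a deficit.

Goods balance = 200.3 - 234.8 = -34.5
Services balance = 90.1 - 157.6 = -67.5
Trade balance (goods + services) = -34.5 + (-67.5) = -102.0
Net primary income = -30.9
Net secondary income = 1.3
Current account = -102.0 + (-30.9) + 1.3 = -131.6

-131.6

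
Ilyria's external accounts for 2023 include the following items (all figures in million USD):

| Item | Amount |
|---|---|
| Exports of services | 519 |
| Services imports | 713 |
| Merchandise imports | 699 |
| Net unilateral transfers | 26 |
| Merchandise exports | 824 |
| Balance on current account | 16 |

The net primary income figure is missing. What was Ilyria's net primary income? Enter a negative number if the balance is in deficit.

59

Current account = goods balance + services balance + net primary income + net secondary income
Sum of the known components = -43
Net primary income = CA - (known components) = 16 - (-43) = 59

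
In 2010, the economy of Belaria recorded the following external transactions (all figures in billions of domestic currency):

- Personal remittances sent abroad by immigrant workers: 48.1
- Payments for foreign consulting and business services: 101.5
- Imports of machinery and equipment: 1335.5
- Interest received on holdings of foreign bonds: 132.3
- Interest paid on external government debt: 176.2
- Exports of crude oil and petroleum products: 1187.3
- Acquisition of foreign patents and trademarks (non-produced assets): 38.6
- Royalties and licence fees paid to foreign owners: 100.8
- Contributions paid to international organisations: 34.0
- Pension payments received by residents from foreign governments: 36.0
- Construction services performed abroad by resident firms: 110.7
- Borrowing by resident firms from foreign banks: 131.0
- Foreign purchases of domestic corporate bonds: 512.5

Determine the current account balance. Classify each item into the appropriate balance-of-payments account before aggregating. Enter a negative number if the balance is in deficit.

-329.8

Goods: 1187.3 - 1335.5 = -148.2
Services: -100.8 - 101.5 + 110.7 = -91.6
Primary income: -176.2 + 132.3 = -43.9
Secondary income: -48.1 + 36.0 - 34.0 = -46.1
Current account = (-148.2) + (-91.6) + (-43.9) + (-46.1) = -329.8
(Excluded from the current account — capital account: acquisition of foreign patents and trademarks (non-produced assets) 38.6; financial account: borrowing by resident firms from foreign banks 131.0, foreign purchases of domestic corporate bonds 512.5.)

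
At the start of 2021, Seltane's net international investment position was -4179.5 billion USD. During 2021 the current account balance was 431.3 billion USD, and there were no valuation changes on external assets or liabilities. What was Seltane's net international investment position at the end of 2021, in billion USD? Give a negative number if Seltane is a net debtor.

-3748.2

With no valuation effects, change in NIIP = current account = 431.3
End-of-year NIIP = -4179.5 + 431.3 = -3748.2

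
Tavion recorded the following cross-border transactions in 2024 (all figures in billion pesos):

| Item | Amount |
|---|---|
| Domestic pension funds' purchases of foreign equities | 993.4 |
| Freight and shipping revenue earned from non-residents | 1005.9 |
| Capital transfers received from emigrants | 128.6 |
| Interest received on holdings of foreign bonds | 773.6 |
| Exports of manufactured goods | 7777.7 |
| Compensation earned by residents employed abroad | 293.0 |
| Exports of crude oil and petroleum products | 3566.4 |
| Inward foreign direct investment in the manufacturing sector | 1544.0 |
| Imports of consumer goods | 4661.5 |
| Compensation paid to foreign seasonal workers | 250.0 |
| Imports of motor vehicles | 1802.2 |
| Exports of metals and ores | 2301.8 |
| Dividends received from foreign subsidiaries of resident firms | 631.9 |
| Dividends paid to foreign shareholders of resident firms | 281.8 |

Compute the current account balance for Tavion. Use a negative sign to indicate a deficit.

Goods: -4661.5 + 2301.8 + 7777.7 - 1802.2 + 3566.4 = 7182.2
Services: 1005.9
Primary income: 293.0 - 250.0 + 773.6 + 631.9 - 281.8 = 1166.7
Current account = 7182.2 + 1005.9 + 1166.7 = 9354.8
(Excluded from the current account — financial account: domestic pension funds' purchases of foreign equities 993.4, inward foreign direct investment in the manufacturing sector 1544.0; capital account: capital transfers received from emigrants 128.6.)

9354.8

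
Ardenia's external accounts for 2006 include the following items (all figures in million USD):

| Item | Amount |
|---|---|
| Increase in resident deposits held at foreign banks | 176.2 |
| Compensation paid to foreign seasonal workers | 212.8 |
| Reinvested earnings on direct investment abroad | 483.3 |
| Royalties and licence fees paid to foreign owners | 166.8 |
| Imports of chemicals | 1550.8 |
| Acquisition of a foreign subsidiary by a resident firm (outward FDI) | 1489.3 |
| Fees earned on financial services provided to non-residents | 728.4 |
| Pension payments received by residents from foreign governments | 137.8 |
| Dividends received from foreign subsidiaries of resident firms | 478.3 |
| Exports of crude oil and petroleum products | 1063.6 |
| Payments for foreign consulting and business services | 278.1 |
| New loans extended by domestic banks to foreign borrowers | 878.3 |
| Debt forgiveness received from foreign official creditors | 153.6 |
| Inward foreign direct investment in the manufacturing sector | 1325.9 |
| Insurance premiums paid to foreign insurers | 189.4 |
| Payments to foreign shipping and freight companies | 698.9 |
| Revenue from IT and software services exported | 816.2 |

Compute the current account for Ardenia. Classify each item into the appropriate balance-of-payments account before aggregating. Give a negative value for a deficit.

Goods: 1063.6 - 1550.8 = -487.2
Services: 816.2 - 166.8 - 278.1 - 698.9 - 189.4 + 728.4 = 211.4
Primary income: 478.3 + 483.3 - 212.8 = 748.8
Secondary income: 137.8
Current account = (-487.2) + 211.4 + 748.8 + 137.8 = 610.8
(Excluded from the current account — financial account: increase in resident deposits held at foreign banks 176.2, acquisition of a foreign subsidiary by a resident firm (outward FDI) 1489.3, new loans extended by domestic banks to foreign borrowers 878.3, inward foreign direct investment in the manufacturing sector 1325.9; capital account: debt forgiveness received from foreign official creditors 153.6.)

610.8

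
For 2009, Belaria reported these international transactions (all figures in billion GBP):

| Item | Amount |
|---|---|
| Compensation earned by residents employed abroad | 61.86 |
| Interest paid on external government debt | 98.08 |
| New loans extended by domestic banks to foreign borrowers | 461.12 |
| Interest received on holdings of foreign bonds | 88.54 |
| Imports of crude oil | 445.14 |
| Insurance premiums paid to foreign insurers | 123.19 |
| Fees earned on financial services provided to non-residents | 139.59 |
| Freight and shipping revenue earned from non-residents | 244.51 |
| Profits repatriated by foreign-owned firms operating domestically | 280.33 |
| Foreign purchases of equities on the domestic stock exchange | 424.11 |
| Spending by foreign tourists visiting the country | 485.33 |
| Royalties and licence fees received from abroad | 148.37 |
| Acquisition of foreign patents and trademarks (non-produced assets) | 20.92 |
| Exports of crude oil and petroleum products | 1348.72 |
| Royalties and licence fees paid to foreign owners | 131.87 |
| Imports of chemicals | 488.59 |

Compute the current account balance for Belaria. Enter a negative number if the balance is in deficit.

Goods: -488.59 - 445.14 + 1348.72 = 414.99
Services: 139.59 + 485.33 - 131.87 - 123.19 + 244.51 + 148.37 = 762.74
Primary income: -98.08 + 61.86 + 88.54 - 280.33 = -228.01
Current account = 414.99 + 762.74 + (-228.01) = 949.72
(Excluded from the current account — financial account: new loans extended by domestic banks to foreign borrowers 461.12, foreign purchases of equities on the domestic stock exchange 424.11; capital account: acquisition of foreign patents and trademarks (non-produced assets) 20.92.)

949.72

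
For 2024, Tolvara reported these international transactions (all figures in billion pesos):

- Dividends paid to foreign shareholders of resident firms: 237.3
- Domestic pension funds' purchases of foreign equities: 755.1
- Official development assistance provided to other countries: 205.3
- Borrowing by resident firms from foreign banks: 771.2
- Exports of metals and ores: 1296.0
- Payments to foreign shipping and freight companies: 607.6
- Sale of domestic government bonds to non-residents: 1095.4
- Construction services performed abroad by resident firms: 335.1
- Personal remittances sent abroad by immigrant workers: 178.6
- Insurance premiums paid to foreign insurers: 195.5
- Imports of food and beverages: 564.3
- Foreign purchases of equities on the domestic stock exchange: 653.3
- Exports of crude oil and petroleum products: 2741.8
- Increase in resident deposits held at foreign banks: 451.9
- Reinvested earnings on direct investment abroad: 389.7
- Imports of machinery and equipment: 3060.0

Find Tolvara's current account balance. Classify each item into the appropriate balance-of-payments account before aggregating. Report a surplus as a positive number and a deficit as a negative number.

Goods: 1296.0 + 2741.8 - 564.3 - 3060.0 = 413.5
Services: -195.5 + 335.1 - 607.6 = -468.0
Primary income: -237.3 + 389.7 = 152.4
Secondary income: -205.3 - 178.6 = -383.9
Current account = 413.5 + (-468.0) + 152.4 + (-383.9) = -286.0
(Excluded from the current account — financial account: domestic pension funds' purchases of foreign equities 755.1, borrowing by resident firms from foreign banks 771.2, sale of domestic government bonds to non-residents 1095.4, foreign purchases of equities on the domestic stock exchange 653.3, increase in resident deposits held at foreign banks 451.9.)

-286.0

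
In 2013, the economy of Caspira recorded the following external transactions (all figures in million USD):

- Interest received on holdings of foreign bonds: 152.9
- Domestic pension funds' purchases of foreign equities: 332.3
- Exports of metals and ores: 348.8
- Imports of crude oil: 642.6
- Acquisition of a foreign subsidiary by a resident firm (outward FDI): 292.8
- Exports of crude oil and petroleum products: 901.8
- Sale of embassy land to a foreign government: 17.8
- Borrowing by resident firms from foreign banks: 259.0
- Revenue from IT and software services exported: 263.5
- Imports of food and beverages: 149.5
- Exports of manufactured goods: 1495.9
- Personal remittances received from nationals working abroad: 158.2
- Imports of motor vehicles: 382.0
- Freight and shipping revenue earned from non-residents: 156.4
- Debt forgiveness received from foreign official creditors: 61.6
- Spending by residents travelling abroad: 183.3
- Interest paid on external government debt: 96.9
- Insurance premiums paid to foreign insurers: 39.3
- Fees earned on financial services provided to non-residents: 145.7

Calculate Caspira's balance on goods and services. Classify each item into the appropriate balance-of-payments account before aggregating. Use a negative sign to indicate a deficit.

1915.4

Goods: 348.8 + 1495.9 - 642.6 - 382.0 + 901.8 - 149.5 = 1572.4
Services: -39.3 + 156.4 + 145.7 - 183.3 + 263.5 = 343.0
Trade balance = 1572.4 + 343.0 = 1915.4
(Excluded from the trade balance — primary income: interest received on holdings of foreign bonds 152.9, interest paid on external government debt 96.9; financial account: domestic pension funds' purchases of foreign equities 332.3, acquisition of a foreign subsidiary by a resident firm (outward FDI) 292.8, borrowing by resident firms from foreign banks 259.0; capital account: sale of embassy land to a foreign government 17.8, debt forgiveness received from foreign official creditors 61.6; secondary income: personal remittances received from nationals working abroad 158.2.)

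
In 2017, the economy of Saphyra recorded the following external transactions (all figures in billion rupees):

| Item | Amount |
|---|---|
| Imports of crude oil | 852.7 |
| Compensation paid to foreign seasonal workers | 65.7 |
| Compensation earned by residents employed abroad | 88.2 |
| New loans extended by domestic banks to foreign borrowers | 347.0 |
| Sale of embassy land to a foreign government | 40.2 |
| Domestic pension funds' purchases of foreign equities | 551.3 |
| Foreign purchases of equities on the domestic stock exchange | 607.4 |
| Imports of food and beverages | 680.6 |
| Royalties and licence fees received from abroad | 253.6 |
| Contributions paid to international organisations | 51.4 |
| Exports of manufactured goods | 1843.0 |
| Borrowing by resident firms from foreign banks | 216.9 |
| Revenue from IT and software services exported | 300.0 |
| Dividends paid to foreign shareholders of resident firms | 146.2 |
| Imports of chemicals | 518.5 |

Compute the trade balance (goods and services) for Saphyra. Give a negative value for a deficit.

Goods: 1843.0 - 518.5 - 680.6 - 852.7 = -208.8
Services: 253.6 + 300.0 = 553.6
Trade balance = -208.8 + 553.6 = 344.8
(Excluded from the trade balance — primary income: compensation paid to foreign seasonal workers 65.7, compensation earned by residents employed abroad 88.2, dividends paid to foreign shareholders of resident firms 146.2; financial account: new loans extended by domestic banks to foreign borrowers 347.0, domestic pension funds' purchases of foreign equities 551.3, foreign purchases of equities on the domestic stock exchange 607.4, borrowing by resident firms from foreign banks 216.9; capital account: sale of embassy land to a foreign government 40.2; secondary income: contributions paid to international organisations 51.4.)

344.8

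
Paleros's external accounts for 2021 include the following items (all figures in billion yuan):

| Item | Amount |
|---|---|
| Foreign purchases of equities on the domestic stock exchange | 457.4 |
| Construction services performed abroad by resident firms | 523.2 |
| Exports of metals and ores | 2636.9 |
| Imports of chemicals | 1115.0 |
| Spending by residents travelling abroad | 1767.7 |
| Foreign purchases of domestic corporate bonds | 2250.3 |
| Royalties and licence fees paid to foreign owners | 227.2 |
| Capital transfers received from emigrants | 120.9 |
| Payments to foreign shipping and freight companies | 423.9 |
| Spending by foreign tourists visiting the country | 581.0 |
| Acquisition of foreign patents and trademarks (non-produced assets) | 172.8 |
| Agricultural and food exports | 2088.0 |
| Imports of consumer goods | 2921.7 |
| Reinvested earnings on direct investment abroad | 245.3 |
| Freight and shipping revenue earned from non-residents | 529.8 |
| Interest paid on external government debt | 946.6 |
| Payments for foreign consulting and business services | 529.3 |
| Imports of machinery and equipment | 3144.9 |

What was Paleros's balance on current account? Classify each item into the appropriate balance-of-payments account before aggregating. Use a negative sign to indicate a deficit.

-4472.1

Goods: 2088.0 + 2636.9 - 2921.7 - 3144.9 - 1115.0 = -2456.7
Services: -423.9 - 529.3 + 529.8 - 227.2 + 581.0 + 523.2 - 1767.7 = -1314.1
Primary income: 245.3 - 946.6 = -701.3
Current account = (-2456.7) + (-1314.1) + (-701.3) = -4472.1
(Excluded from the current account — financial account: foreign purchases of equities on the domestic stock exchange 457.4, foreign purchases of domestic corporate bonds 2250.3; capital account: capital transfers received from emigrants 120.9, acquisition of foreign patents and trademarks (non-produced assets) 172.8.)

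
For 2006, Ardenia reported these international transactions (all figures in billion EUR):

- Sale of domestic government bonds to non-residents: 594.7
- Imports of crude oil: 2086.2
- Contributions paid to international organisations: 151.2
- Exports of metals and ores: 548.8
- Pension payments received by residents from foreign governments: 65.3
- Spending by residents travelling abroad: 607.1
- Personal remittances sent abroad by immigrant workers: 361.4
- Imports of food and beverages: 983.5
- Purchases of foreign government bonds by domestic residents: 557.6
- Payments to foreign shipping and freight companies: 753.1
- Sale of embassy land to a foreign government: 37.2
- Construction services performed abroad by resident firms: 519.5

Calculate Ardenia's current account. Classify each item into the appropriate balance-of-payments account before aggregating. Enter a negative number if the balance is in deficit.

Goods: -2086.2 + 548.8 - 983.5 = -2520.9
Services: 519.5 - 607.1 - 753.1 = -840.7
Secondary income: 65.3 - 361.4 - 151.2 = -447.3
Current account = (-2520.9) + (-840.7) + (-447.3) = -3808.9
(Excluded from the current account — financial account: sale of domestic government bonds to non-residents 594.7, purchases of foreign government bonds by domestic residents 557.6; capital account: sale of embassy land to a foreign government 37.2.)

-3808.9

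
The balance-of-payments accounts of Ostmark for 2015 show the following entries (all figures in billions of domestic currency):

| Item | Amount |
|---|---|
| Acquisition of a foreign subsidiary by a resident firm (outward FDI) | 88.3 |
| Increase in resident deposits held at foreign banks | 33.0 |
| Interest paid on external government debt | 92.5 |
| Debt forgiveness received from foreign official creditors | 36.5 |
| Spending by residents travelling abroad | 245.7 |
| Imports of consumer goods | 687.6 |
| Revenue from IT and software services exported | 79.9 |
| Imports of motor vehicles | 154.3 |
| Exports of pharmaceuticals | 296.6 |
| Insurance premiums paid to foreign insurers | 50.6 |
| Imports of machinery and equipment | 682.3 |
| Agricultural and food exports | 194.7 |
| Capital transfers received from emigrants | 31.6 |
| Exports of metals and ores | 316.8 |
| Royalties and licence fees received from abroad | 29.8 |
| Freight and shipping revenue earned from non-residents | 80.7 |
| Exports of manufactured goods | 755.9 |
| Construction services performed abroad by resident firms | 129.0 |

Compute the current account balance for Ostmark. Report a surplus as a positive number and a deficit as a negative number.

Goods: -687.6 + 755.9 + 316.8 - 682.3 - 154.3 + 194.7 + 296.6 = 39.8
Services: 80.7 - 50.6 + 129.0 + 79.9 - 245.7 + 29.8 = 23.1
Primary income: -92.5
Current account = 39.8 + 23.1 + (-92.5) = -29.6
(Excluded from the current account — financial account: acquisition of a foreign subsidiary by a resident firm (outward FDI) 88.3, increase in resident deposits held at foreign banks 33.0; capital account: debt forgiveness received from foreign official creditors 36.5, capital transfers received from emigrants 31.6.)

-29.6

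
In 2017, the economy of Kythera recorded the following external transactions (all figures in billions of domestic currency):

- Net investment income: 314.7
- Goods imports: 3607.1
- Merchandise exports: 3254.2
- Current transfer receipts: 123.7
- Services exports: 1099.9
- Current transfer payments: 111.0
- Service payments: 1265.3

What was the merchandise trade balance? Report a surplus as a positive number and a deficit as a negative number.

Goods balance = 3254.2 - 3607.1 = -352.9

-352.9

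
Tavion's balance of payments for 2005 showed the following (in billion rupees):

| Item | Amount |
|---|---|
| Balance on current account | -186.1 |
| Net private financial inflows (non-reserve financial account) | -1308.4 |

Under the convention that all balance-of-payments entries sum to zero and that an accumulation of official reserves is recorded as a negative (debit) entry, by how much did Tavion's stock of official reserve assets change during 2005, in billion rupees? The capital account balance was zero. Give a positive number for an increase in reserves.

-1494.5

Official reserve transactions balance = -((-186.1) + (-1308.4)) = 1494.5
An accumulation of reserves is recorded as a debit (negative entry), so the change in the stock of reserves is the negative of that balance.
Change in official reserves = -(1494.5) = -1494.5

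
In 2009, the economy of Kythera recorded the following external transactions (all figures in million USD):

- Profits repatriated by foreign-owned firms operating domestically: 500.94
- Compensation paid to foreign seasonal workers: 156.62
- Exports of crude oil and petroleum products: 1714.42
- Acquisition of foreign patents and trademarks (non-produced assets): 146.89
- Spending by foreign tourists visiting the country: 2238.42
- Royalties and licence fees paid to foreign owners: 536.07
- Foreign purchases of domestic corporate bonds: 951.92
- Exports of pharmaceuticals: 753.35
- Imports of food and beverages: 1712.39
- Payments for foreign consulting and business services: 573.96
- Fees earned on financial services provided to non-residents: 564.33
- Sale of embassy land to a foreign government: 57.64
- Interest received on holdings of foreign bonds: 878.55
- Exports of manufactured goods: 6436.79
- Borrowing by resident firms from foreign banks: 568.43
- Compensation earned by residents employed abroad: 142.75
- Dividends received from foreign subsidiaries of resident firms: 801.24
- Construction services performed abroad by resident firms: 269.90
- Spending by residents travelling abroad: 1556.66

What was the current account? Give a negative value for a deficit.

8763.11

Goods: -1712.39 + 6436.79 + 753.35 + 1714.42 = 7192.17
Services: 564.33 + 269.90 - 1556.66 + 2238.42 - 536.07 - 573.96 = 405.96
Primary income: 801.24 + 142.75 - 500.94 + 878.55 - 156.62 = 1164.98
Current account = 7192.17 + 405.96 + 1164.98 = 8763.11
(Excluded from the current account — capital account: acquisition of foreign patents and trademarks (non-produced assets) 146.89, sale of embassy land to a foreign government 57.64; financial account: foreign purchases of domestic corporate bonds 951.92, borrowing by resident firms from foreign banks 568.43.)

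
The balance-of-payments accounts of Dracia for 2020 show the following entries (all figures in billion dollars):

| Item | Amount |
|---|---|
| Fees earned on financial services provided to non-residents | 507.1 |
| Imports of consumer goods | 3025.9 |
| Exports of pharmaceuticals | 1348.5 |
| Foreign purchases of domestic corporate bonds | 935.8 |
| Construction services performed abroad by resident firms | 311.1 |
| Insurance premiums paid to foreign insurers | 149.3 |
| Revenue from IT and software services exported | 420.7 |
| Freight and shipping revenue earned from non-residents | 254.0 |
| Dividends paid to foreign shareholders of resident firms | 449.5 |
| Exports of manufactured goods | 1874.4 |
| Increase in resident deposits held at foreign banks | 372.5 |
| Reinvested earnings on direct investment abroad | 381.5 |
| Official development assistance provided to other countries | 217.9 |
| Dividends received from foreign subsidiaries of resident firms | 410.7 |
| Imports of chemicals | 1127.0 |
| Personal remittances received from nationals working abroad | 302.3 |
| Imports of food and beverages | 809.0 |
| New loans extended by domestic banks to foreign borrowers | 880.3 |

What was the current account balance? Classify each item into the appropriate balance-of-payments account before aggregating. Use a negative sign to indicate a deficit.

Goods: 1874.4 - 3025.9 - 809.0 + 1348.5 - 1127.0 = -1739.0
Services: 254.0 - 149.3 + 420.7 + 311.1 + 507.1 = 1343.6
Primary income: -449.5 + 381.5 + 410.7 = 342.7
Secondary income: 302.3 - 217.9 = 84.4
Current account = (-1739.0) + 1343.6 + 342.7 + 84.4 = 31.7
(Excluded from the current account — financial account: foreign purchases of domestic corporate bonds 935.8, increase in resident deposits held at foreign banks 372.5, new loans extended by domestic banks to foreign borrowers 880.3.)

31.7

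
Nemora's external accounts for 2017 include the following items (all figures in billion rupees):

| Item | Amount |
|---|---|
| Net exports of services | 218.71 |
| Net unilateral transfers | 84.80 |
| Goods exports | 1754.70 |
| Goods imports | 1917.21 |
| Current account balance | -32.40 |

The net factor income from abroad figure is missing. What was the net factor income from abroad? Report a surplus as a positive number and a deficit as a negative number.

-173.40

Current account = goods balance + services balance + net primary income + net secondary income
Sum of the known components = 141.00
Net factor income from abroad = CA - (known components) = -32.40 - 141.00 = -173.40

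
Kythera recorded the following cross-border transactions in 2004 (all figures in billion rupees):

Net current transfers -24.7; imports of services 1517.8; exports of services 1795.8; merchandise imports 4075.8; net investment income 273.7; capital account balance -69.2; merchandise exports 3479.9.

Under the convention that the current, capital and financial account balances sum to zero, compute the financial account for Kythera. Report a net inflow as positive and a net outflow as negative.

138.1

Goods balance = 3479.9 - 4075.8 = -595.9
Services balance = 1795.8 - 1517.8 = 278.0
Trade balance (goods + services) = -595.9 + 278.0 = -317.9
Net primary income = 273.7
Net secondary income = -24.7
Current account = -317.9 + 273.7 + (-24.7) = -68.9
Financial account = -(-68.9 + (-69.2)) = 138.1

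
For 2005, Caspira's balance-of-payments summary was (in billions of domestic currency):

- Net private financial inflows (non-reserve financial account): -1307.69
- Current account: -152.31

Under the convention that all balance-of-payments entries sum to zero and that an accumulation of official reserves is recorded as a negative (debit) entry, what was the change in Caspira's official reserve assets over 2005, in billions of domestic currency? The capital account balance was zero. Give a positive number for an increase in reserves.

Official reserve transactions balance = -((-152.31) + (-1307.69)) = 1460.00
An accumulation of reserves is recorded as a debit (negative entry), so the change in the stock of reserves is the negative of that balance.
Change in official reserves = -(1460.00) = -1460.00

-1460.00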